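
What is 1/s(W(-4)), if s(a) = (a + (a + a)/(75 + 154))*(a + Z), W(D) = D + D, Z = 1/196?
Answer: 1603/103422 ≈ 0.015500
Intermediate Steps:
Z = 1/196 ≈ 0.0051020
W(D) = 2*D
s(a) = 231*a*(1/196 + a)/229 (s(a) = (a + (a + a)/(75 + 154))*(a + 1/196) = (a + (2*a)/229)*(1/196 + a) = (a + (2*a)*(1/229))*(1/196 + a) = (a + 2*a/229)*(1/196 + a) = (231*a/229)*(1/196 + a) = 231*a*(1/196 + a)/229)
1/s(W(-4)) = 1/(33*(2*(-4))*(1 + 196*(2*(-4)))/6412) = 1/((33/6412)*(-8)*(1 + 196*(-8))) = 1/((33/6412)*(-8)*(1 - 1568)) = 1/((33/6412)*(-8)*(-1567)) = 1/(103422/1603) = 1603/103422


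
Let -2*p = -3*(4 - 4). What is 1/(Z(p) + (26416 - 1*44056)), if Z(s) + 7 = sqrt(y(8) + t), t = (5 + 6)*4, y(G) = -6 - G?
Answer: -17647/311416579 - sqrt(30)/311416579 ≈ -5.6684e-5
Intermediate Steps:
t = 44 (t = 11*4 = 44)
p = 0 (p = -(-3)*(4 - 4)/2 = -(-3)*0/2 = -1/2*0 = 0)
Z(s) = -7 + sqrt(30) (Z(s) = -7 + sqrt((-6 - 1*8) + 44) = -7 + sqrt((-6 - 8) + 44) = -7 + sqrt(-14 + 44) = -7 + sqrt(30))
1/(Z(p) + (26416 - 1*44056)) = 1/((-7 + sqrt(30)) + (26416 - 1*44056)) = 1/((-7 + sqrt(30)) + (26416 - 44056)) = 1/((-7 + sqrt(30)) - 17640) = 1/(-17647 + sqrt(30))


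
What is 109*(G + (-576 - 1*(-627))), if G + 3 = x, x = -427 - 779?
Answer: -126222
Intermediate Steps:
x = -1206
G = -1209 (G = -3 - 1206 = -1209)
109*(G + (-576 - 1*(-627))) = 109*(-1209 + (-576 - 1*(-627))) = 109*(-1209 + (-576 + 627)) = 109*(-1209 + 51) = 109*(-1158) = -126222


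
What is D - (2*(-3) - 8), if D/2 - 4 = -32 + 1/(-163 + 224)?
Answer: -2560/61 ≈ -41.967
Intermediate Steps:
D = -3414/61 (D = 8 + 2*(-32 + 1/(-163 + 224)) = 8 + 2*(-32 + 1/61) = 8 + 2*(-1951/61) = 8 - 3902/61 = -3414/61 ≈ -55.967)
D - (2*(-3) - 8) = -3414/61 - (2*(-3) - 8) = -3414/61 - (-6 - 8) = -3414/61 - 1*(-14) = -3414/61 + 14 = -2560/61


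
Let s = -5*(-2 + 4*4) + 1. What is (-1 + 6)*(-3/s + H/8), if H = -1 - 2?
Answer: -305/184 ≈ -1.6576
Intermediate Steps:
H = -3
s = -69 (s = -5*(-2 + 16) + 1 = -5*14 + 1 = -70 + 1 = -69)
(-1 + 6)*(-3/s + H/8) = (-1 + 6)*(-3/(-69) - 3/8) = 5*(-3*(-1/69) - 3*⅛) = 5*(1/23 - 3/8) = 5*(-61/184) = -305/184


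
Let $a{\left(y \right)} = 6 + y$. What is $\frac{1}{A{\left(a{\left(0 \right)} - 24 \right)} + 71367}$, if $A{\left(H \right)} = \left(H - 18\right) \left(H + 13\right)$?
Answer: $\frac{1}{71547} \approx 1.3977 \cdot 10^{-5}$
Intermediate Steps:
$A{\left(H \right)} = \left(-18 + H\right) \left(13 + H\right)$
$\frac{1}{A{\left(a{\left(0 \right)} - 24 \right)} + 71367} = \frac{1}{\left(-234 + \left(\left(6 + 0\right) - 24\right)^{2} - 5 \left(\left(6 + 0\right) - 24\right)\right) + 71367} = \frac{1}{\left(-234 + \left(6 - 24\right)^{2} - 5 \left(6 - 24\right)\right) + 71367} = \frac{1}{\left(-234 + \left(-18\right)^{2} - -90\right) + 71367} = \frac{1}{\left(-234 + 324 + 90\right) + 71367} = \frac{1}{180 + 71367} = \frac{1}{71547}$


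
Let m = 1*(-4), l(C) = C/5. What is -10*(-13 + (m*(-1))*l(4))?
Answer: 98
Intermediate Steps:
l(C) = C/5 (l(C) = C*(1/5) = C/5)
m = -4
-10*(-13 + (m*(-1))*l(4)) = -10*(-13 + (-4*(-1))*((1/5)*4)) = -10*(-13 + 4*(4/5)) = -10*(-13 + 16/5) = -10*(-49/5) = 98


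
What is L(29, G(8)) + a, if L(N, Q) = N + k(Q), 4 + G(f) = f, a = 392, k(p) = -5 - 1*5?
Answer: 411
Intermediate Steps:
k(p) = -10 (k(p) = -5 - 5 = -10)
G(f) = -4 + f
L(N, Q) = -10 + N (L(N, Q) = N - 10 = -10 + N)
L(29, G(8)) + a = (-10 + 29) + 392 = 19 + 392 = 411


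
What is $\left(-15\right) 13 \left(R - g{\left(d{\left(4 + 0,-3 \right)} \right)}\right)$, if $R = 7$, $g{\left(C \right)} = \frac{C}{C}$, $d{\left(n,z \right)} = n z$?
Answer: $-1170$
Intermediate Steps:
$g{\left(C \right)} = 1$
$\left(-15\right) 13 \left(R - g{\left(d{\left(4 + 0,-3 \right)} \right)}\right) = \left(-15\right) 13 \left(7 - 1\right) = - 195 \left(7 - 1\right) = \left(-195\right) 6 = -1170$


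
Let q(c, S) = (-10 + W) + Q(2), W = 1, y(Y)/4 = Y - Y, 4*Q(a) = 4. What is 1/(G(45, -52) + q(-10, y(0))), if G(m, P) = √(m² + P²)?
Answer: 8/4665 + √4729/4665 ≈ 0.016456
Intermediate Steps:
Q(a) = 1 (Q(a) = (¼)*4 = 1)
y(Y) = 0 (y(Y) = 4*(Y - Y) = 4*0 = 0)
G(m, P) = √(P² + m²)
q(c, S) = -8 (q(c, S) = (-10 + 1) + 1 = -9 + 1 = -8)
1/(G(45, -52) + q(-10, y(0))) = 1/(√((-52)² + 45²) - 8) = 1/(√(2704 + 2025) - 8) = 1/(√4729 - 8) = 1/(-8 + √4729)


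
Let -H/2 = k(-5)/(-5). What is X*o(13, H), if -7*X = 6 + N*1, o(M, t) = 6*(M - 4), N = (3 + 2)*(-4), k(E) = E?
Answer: 108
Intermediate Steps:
H = -2 (H = -(-10)/(-5) = -(-10)*(-1)/5 = -2*1 = -2)
N = -20 (N = 5*(-4) = -20)
o(M, t) = -24 + 6*M (o(M, t) = 6*(-4 + M) = -24 + 6*M)
X = 2 (X = -(6 - 20*1)/7 = -(6 - 20)/7 = -⅐*(-14) = 2)
X*o(13, H) = 2*(-24 + 6*13) = 2*(-24 + 78) = 2*54 = 108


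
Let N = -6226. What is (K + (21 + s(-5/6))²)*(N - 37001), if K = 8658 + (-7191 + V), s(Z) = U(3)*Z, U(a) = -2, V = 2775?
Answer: -205578006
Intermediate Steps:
s(Z) = -2*Z
K = 4242 (K = 8658 + (-7191 + 2775) = 8658 - 4416 = 4242)
(K + (21 + s(-5/6))²)*(N - 37001) = (4242 + (21 - (-10)/6)²)*(-6226 - 37001) = (4242 + (21 - (-10)/6)²)*(-43227) = (4242 + (21 - 2*(-⅚))²)*(-43227) = (4242 + (21 + 5/3)²)*(-43227) = (4242 + (68/3)²)*(-43227) = (4242 + 4624/9)*(-43227) = (42802/9)*(-43227) = -205578006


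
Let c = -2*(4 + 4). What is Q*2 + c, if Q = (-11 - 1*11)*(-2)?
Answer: 72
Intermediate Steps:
c = -16 (c = -2*8 = -16)
Q = 44 (Q = (-11 - 11)*(-2) = -22*(-2) = 44)
Q*2 + c = 44*2 - 16 = 88 - 16 = 72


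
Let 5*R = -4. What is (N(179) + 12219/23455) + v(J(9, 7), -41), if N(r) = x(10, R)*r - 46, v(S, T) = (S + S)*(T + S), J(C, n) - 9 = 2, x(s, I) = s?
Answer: 25437439/23455 ≈ 1084.5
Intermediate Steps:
R = -⅘ (R = (⅕)*(-4) = -⅘ ≈ -0.80000)
J(C, n) = 11 (J(C, n) = 9 + 2 = 11)
v(S, T) = 2*S*(S + T) (v(S, T) = (2*S)*(S + T) = 2*S*(S + T))
N(r) = -46 + 10*r (N(r) = 10*r - 46 = -46 + 10*r)
(N(179) + 12219/23455) + v(J(9, 7), -41) = ((-46 + 10*179) + 12219/23455) + 2*11*(11 - 41) = ((-46 + 1790) + 12219*(1/23455)) + 2*11*(-30) = (1744 + 12219/23455) - 660 = 40917739/23455 - 660 = 25437439/23455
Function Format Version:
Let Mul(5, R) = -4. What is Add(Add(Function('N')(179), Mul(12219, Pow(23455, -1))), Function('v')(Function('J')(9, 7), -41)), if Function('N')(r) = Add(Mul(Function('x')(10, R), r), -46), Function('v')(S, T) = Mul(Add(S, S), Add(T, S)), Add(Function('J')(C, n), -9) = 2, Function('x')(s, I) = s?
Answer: Rational(25437439, 23455) ≈ 1084.5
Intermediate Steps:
R = Rational(-4, 5) (R = Mul(Rational(1, 5), -4) = Rational(-4, 5) ≈ -0.80000)
Function('J')(C, n) = 11 (Function('J')(C, n) = Add(9, 2) = 11)
Function('v')(S, T) = Mul(2, S, Add(S, T)) (Function('v')(S, T) = Mul(Mul(2, S), Add(S, T)) = Mul(2, S, Add(S, T)))
Function('N')(r) = Add(-46, Mul(10, r)) (Function('N')(r) = Add(Mul(10, r), -46) = Add(-46, Mul(10, r)))
Add(Add(Function('N')(179), Mul(12219, Pow(23455, -1))), Function('v')(Function('J')(9, 7), -41)) = Add(Add(Add(-46, Mul(10, 179)), Mul(12219, Pow(23455, -1))), Mul(2, 11, Add(11, -41))) = Add(Add(Add(-46, 1790), Mul(12219, Rational(1, 23455))), Mul(2, 11, -30)) = Add(Add(1744, Rational(12219, 23455)), -660) = Add(Rational(40917739, 23455), -660) = Rational(25437439, 23455)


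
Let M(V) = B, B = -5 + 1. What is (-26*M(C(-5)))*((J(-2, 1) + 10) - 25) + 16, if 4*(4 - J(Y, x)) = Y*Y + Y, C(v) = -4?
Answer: -1180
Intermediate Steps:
B = -4
J(Y, x) = 4 - Y/4 - Y²/4 (J(Y, x) = 4 - (Y*Y + Y)/4 = 4 - (Y² + Y)/4 = 4 - (Y + Y²)/4 = 4 + (-Y/4 - Y²/4) = 4 - Y/4 - Y²/4)
M(V) = -4
(-26*M(C(-5)))*((J(-2, 1) + 10) - 25) + 16 = (-26*(-4))*(((4 - ¼*(-2) - ¼*(-2)²) + 10) - 25) + 16 = 104*(((4 + ½ - ¼*4) + 10) - 25) + 16 = 104*(((4 + ½ - 1) + 10) - 25) + 16 = 104*((7/2 + 10) - 25) + 16 = 104*(27/2 - 25) + 16 = 104*(-23/2) + 16 = -1196 + 16 = -1180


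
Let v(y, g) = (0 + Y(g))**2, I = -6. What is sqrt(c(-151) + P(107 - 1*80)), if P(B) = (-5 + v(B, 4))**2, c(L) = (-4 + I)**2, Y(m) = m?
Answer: sqrt(221) ≈ 14.866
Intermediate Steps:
c(L) = 100 (c(L) = (-4 - 6)**2 = (-10)**2 = 100)
v(y, g) = g**2 (v(y, g) = (0 + g)**2 = g**2)
P(B) = 121 (P(B) = (-5 + 4**2)**2 = (-5 + 16)**2 = 11**2 = 121)
sqrt(c(-151) + P(107 - 1*80)) = sqrt(100 + 121) = sqrt(221)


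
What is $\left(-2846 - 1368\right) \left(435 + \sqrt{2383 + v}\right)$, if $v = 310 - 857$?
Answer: $-1833090 - 25284 \sqrt{51} \approx -2.0137 \cdot 10^{6}$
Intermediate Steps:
$v = -547$ ($v = 310 - 857 = -547$)
$\left(-2846 - 1368\right) \left(435 + \sqrt{2383 + v}\right) = \left(-2846 - 1368\right) \left(435 + \sqrt{2383 - 547}\right) = - 4214 \left(435 + \sqrt{1836}\right) = - 4214 \left(435 + 6 \sqrt{51}\right) = -1833090 - 25284 \sqrt{51}$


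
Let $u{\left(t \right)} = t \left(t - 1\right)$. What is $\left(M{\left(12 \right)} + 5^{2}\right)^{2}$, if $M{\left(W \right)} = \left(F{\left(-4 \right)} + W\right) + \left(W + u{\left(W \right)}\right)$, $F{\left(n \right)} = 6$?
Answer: $34969$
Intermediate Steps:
$u{\left(t \right)} = t \left(-1 + t\right)$
$M{\left(W \right)} = 6 + 2 W + W \left(-1 + W\right)$ ($M{\left(W \right)} = \left(6 + W\right) + \left(W + W \left(-1 + W\right)\right) = 6 + 2 W + W \left(-1 + W\right)$)
$\left(M{\left(12 \right)} + 5^{2}\right)^{2} = \left(\left(6 + 12 + 12^{2}\right) + 5^{2}\right)^{2} = \left(\left(6 + 12 + 144\right) + 25\right)^{2} = \left(162 + 25\right)^{2} = 187^{2} = 34969$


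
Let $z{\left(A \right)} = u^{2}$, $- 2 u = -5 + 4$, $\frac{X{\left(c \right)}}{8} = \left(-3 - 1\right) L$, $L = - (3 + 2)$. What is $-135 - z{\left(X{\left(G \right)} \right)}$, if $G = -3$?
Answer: $- \frac{541}{4} \approx -135.25$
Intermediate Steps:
$L = -5$ ($L = \left(-1\right) 5 = -5$)
$X{\left(c \right)} = 160$ ($X{\left(c \right)} = 8 \left(-3 - 1\right) \left(-5\right) = 8 \left(\left(-4\right) \left(-5\right)\right) = 8 \cdot 20 = 160$)
$u = \frac{1}{2}$ ($u = - \frac{-5 + 4}{2} = \left(- \frac{1}{2}\right) \left(-1\right) = \frac{1}{2} \approx 0.5$)
$z{\left(A \right)} = \frac{1}{4}$ ($z{\left(A \right)} = \left(\frac{1}{2}\right)^{2} = \frac{1}{4}$)
$-135 - z{\left(X{\left(G \right)} \right)} = -135 - \frac{1}{4} = - \frac{541}{4}$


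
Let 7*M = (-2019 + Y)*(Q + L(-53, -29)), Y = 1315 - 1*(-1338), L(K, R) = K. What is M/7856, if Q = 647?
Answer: 94149/13748 ≈ 6.8482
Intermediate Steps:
Y = 2653 (Y = 1315 + 1338 = 2653)
M = 376596/7 (M = ((-2019 + 2653)*(647 - 53))/7 = (634*594)/7 = (⅐)*376596 = 376596/7 ≈ 53799.)
M/7856 = (376596/7)/7856 = (376596/7)*(1/7856) = 94149/13748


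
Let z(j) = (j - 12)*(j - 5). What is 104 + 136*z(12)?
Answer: 104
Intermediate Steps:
z(j) = (-12 + j)*(-5 + j)
104 + 136*z(12) = 104 + 136*(60 + 12**2 - 17*12) = 104 + 136*(60 + 144 - 204) = 104 + 136*0 = 104 + 0 = 104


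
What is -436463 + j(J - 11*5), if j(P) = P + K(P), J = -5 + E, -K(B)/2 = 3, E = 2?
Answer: -436527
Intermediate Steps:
K(B) = -6 (K(B) = -2*3 = -6)
J = -3 (J = -5 + 2 = -3)
j(P) = -6 + P (j(P) = P - 6 = -6 + P)
-436463 + j(J - 11*5) = -436463 + (-6 + (-3 - 11*5)) = -436463 + (-6 + (-3 - 55)) = -436463 + (-6 - 58) = -436463 - 64 = -436527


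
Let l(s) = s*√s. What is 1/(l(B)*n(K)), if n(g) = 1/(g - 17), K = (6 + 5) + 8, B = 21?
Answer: 2*√21/441 ≈ 0.020783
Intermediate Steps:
l(s) = s^(3/2)
K = 19 (K = 11 + 8 = 19)
n(g) = 1/(-17 + g)
1/(l(B)*n(K)) = 1/(21^(3/2)/(-17 + 19)) = 1/((21*√21)/2) = 1/((21*√21)*(½)) = 1/(21*√21/2) = 2*√21/441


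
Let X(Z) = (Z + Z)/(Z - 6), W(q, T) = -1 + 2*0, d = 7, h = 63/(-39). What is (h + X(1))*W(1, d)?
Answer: 131/65 ≈ 2.0154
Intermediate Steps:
h = -21/13 (h = 63*(-1/39) = -21/13 ≈ -1.6154)
W(q, T) = -1 (W(q, T) = -1 + 0 = -1)
X(Z) = 2*Z/(-6 + Z) (X(Z) = (2*Z)/(-6 + Z) = 2*Z/(-6 + Z))
(h + X(1))*W(1, d) = (-21/13 + 2*1/(-6 + 1))*(-1) = (-21/13 + 2*1/(-5))*(-1) = (-21/13 + 2*1*(-1/5))*(-1) = (-21/13 - 2/5)*(-1) = -131/65*(-1) = 131/65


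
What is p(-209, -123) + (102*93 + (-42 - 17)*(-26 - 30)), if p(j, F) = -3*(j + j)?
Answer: 14044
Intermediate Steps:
p(j, F) = -6*j
p(-209, -123) + (102*93 + (-42 - 17)*(-26 - 30)) = -6*(-209) + (102*93 + (-42 - 17)*(-26 - 30)) = 1254 + (9486 - 59*(-56)) = 1254 + (9486 + 3304) = 1254 + 12790 = 14044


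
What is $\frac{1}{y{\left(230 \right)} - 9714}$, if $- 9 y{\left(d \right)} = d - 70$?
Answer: $- \frac{9}{87586} \approx -0.00010276$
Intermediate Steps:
$y{\left(d \right)} = \frac{70}{9} - \frac{d}{9}$ ($y{\left(d \right)} = - \frac{d - 70}{9} = - \frac{-70 + d}{9} = \frac{70}{9} - \frac{d}{9}$)
$\frac{1}{y{\left(230 \right)} - 9714} = \frac{1}{\left(\frac{70}{9} - \frac{230}{9}\right) - 9714} = \frac{1}{- \frac{160}{9} - 9714} = \frac{1}{- \frac{87586}{9}} = - \frac{9}{87586}$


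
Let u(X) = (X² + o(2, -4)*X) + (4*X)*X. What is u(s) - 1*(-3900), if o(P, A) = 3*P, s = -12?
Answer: 4548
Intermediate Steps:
u(X) = 5*X² + 6*X (u(X) = (X² + (3*2)*X) + (4*X)*X = (X² + 6*X) + 4*X² = 5*X² + 6*X)
u(s) - 1*(-3900) = -12*(6 + 5*(-12)) - 1*(-3900) = -12*(6 - 60) + 3900 = -12*(-54) + 3900 = 648 + 3900 = 4548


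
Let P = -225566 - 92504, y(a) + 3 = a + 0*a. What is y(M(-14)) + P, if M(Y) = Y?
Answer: -318087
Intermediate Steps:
y(a) = -3 + a (y(a) = -3 + (a + 0*a) = -3 + (a + 0) = -3 + a)
P = -318070
y(M(-14)) + P = (-3 - 14) - 318070 = -17 - 318070 = -318087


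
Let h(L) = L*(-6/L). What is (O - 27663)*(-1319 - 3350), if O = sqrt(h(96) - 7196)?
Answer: 129158547 - 4669*I*sqrt(7202) ≈ 1.2916e+8 - 3.9623e+5*I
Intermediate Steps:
h(L) = -6
O = I*sqrt(7202) (O = sqrt(-6 - 7196) = sqrt(-7202) = I*sqrt(7202) ≈ 84.865*I)
(O - 27663)*(-1319 - 3350) = (I*sqrt(7202) - 27663)*(-1319 - 3350) = (-27663 + I*sqrt(7202))*(-4669) = 129158547 - 4669*I*sqrt(7202)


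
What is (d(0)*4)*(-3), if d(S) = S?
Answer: 0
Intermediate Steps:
(d(0)*4)*(-3) = (0*4)*(-3) = 0*(-3) = 0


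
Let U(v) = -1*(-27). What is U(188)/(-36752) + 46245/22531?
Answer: 1698987903/828059312 ≈ 2.0518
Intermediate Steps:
U(v) = 27
U(188)/(-36752) + 46245/22531 = 27/(-36752) + 46245/22531 = 27*(-1/36752) + 46245*(1/22531) = -27/36752 + 46245/22531 = 1698987903/828059312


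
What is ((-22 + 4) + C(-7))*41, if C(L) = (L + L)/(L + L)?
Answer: -697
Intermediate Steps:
C(L) = 1 (C(L) = (2*L)/((2*L)) = (2*L)*(1/(2*L)) = 1)
((-22 + 4) + C(-7))*41 = ((-22 + 4) + 1)*41 = (-18 + 1)*41 = -17*41 = -697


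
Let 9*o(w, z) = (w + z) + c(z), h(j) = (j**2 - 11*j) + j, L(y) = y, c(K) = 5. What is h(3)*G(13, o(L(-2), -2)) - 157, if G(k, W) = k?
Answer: -430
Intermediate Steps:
h(j) = j**2 - 10*j
o(w, z) = 5/9 + w/9 + z/9 (o(w, z) = ((w + z) + 5)/9 = (5 + w + z)/9 = 5/9 + w/9 + z/9)
h(3)*G(13, o(L(-2), -2)) - 157 = (3*(-10 + 3))*13 - 157 = (3*(-7))*13 - 157 = -21*13 - 157 = -273 - 157 = -430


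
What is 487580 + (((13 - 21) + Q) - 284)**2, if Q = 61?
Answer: 540941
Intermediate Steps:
487580 + (((13 - 21) + Q) - 284)**2 = 487580 + (((13 - 21) + 61) - 284)**2 = 487580 + ((-8 + 61) - 284)**2 = 487580 + (53 - 284)**2 = 487580 + (-231)**2 = 487580 + 53361 = 540941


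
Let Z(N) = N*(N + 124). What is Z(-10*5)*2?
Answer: -7400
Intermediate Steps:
Z(N) = N*(124 + N)
Z(-10*5)*2 = ((-10*5)*(124 - 10*5))*2 = -50*(124 - 50)*2 = -50*74*2 = -3700*2 = -7400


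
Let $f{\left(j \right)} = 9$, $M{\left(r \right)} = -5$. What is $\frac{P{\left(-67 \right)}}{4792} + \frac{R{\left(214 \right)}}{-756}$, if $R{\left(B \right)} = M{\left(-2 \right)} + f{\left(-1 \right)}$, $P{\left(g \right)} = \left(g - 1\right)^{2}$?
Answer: $\frac{108643}{113211} \approx 0.95965$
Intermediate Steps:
$P{\left(g \right)} = \left(-1 + g\right)^{2}$
$R{\left(B \right)} = 4$ ($R{\left(B \right)} = -5 + 9 = 4$)
$\frac{P{\left(-67 \right)}}{4792} + \frac{R{\left(214 \right)}}{-756} = \frac{\left(-1 - 67\right)^{2}}{4792} + \frac{4}{-756} = \left(-68\right)^{2} \cdot \frac{1}{4792} + 4 \left(- \frac{1}{756}\right) = 4624 \cdot \frac{1}{4792} - \frac{1}{189} = \frac{578}{599} - \frac{1}{189} = \frac{108643}{113211}$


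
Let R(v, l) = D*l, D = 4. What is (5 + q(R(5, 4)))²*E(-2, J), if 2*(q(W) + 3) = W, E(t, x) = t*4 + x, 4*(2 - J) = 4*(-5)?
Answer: -100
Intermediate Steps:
J = 7 (J = 2 - (-5) = 2 - ¼*(-20) = 2 + 5 = 7)
R(v, l) = 4*l
E(t, x) = x + 4*t (E(t, x) = 4*t + x = x + 4*t)
q(W) = -3 + W/2
(5 + q(R(5, 4)))²*E(-2, J) = (5 + (-3 + (4*4)/2))²*(7 + 4*(-2)) = (5 + (-3 + (½)*16))²*(7 - 8) = (5 + (-3 + 8))²*(-1) = (5 + 5)²*(-1) = 10²*(-1) = 100*(-1) = -100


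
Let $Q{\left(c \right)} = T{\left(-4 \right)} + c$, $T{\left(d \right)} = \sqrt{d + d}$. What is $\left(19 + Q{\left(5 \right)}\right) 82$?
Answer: $1968 + 164 i \sqrt{2} \approx 1968.0 + 231.93 i$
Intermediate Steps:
$T{\left(d \right)} = \sqrt{2} \sqrt{d}$ ($T{\left(d \right)} = \sqrt{2 d} = \sqrt{2} \sqrt{d}$)
$Q{\left(c \right)} = c + 2 i \sqrt{2}$ ($Q{\left(c \right)} = \sqrt{2} \sqrt{-4} + c = \sqrt{2} \cdot 2 i + c = 2 i \sqrt{2} + c = c + 2 i \sqrt{2}$)
$\left(19 + Q{\left(5 \right)}\right) 82 = \left(19 + \left(5 + 2 i \sqrt{2}\right)\right) 82 = \left(24 + 2 i \sqrt{2}\right) 82 = 1968 + 164 i \sqrt{2}$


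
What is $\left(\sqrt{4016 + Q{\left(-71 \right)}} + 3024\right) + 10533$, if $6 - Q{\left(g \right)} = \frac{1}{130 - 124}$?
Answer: $13557 + \frac{\sqrt{144786}}{6} \approx 13620.0$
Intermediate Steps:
$Q{\left(g \right)} = \frac{35}{6}$ ($Q{\left(g \right)} = 6 - \frac{1}{130 - 124} = 6 - \frac{1}{6} = \frac{35}{6}$)
$\left(\sqrt{4016 + Q{\left(-71 \right)}} + 3024\right) + 10533 = \left(\sqrt{4016 + \frac{35}{6}} + 3024\right) + 10533 = \left(\sqrt{\frac{24131}{6}} + 3024\right) + 10533 = \left(\frac{\sqrt{144786}}{6} + 3024\right) + 10533 = \left(3024 + \frac{\sqrt{144786}}{6}\right) + 10533 = 13557 + \frac{\sqrt{144786}}{6}$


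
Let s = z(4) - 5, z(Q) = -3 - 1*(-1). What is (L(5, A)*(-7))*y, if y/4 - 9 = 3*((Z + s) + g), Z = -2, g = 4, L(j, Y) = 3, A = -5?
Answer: 504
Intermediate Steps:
z(Q) = -2 (z(Q) = -3 + 1 = -2)
s = -7 (s = -2 - 5 = -7)
y = -24 (y = 36 + 4*(3*((-2 - 7) + 4)) = 36 + 4*(3*(-9 + 4)) = 36 + 4*(3*(-5)) = 36 + 4*(-15) = 36 - 60 = -24)
(L(5, A)*(-7))*y = (3*(-7))*(-24) = -21*(-24) = 504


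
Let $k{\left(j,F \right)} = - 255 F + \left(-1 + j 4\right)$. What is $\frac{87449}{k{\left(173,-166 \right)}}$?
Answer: $\frac{87449}{43021} \approx 2.0327$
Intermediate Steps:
$k{\left(j,F \right)} = -1 - 255 F + 4 j$ ($k{\left(j,F \right)} = - 255 F + \left(-1 + 4 j\right) = -1 - 255 F + 4 j$)
$\frac{87449}{k{\left(173,-166 \right)}} = \frac{87449}{-1 - -42330 + 4 \cdot 173} = \frac{87449}{-1 + 42330 + 692} = \frac{87449}{43021}$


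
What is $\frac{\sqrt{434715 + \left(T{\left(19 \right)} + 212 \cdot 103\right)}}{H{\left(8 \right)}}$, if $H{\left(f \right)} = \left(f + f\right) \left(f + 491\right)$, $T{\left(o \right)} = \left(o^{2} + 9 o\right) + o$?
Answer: $\frac{\sqrt{457102}}{7984} \approx 0.084681$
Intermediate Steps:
$T{\left(o \right)} = o^{2} + 10 o$
$H{\left(f \right)} = 2 f \left(491 + f\right)$
$\frac{\sqrt{434715 + \left(T{\left(19 \right)} + 212 \cdot 103\right)}}{H{\left(8 \right)}} = \frac{\sqrt{434715 + \left(19 \left(10 + 19\right) + 212 \cdot 103\right)}}{2 \cdot 8 \left(491 + 8\right)} = \frac{\sqrt{434715 + \left(19 \cdot 29 + 21836\right)}}{2 \cdot 8 \cdot 499} = \frac{\sqrt{434715 + \left(551 + 21836\right)}}{7984} = \sqrt{434715 + 22387} \cdot \frac{1}{7984} = \sqrt{457102} \cdot \frac{1}{7984} = \frac{\sqrt{457102}}{7984}$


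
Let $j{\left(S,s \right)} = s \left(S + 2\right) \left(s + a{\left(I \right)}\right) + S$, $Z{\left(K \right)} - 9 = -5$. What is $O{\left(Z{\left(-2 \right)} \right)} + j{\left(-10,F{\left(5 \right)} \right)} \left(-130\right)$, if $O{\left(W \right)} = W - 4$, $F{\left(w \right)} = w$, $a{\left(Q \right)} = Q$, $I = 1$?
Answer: $32500$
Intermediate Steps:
$Z{\left(K \right)} = 4$ ($Z{\left(K \right)} = 9 - 5 = 4$)
$j{\left(S,s \right)} = S + s \left(1 + s\right) \left(2 + S\right)$ ($j{\left(S,s \right)} = s \left(S + 2\right) \left(s + 1\right) + S = s \left(2 + S\right) \left(1 + s\right) + S = s \left(1 + s\right) \left(2 + S\right) + S = S + s \left(1 + s\right) \left(2 + S\right)$)
$O{\left(W \right)} = -4 + W$
$O{\left(Z{\left(-2 \right)} \right)} + j{\left(-10,F{\left(5 \right)} \right)} \left(-130\right) = \left(-4 + 4\right) + \left(-10 + 2 \cdot 5 + 2 \cdot 5^{2} - 50 - 10 \cdot 5^{2}\right) \left(-130\right) = 0 + \left(-10 + 10 + 2 \cdot 25 - 50 - 250\right) \left(-130\right) = 0 + \left(-10 + 10 + 50 - 50 - 250\right) \left(-130\right) = 0 - -32500 = 0 + 32500 = 32500$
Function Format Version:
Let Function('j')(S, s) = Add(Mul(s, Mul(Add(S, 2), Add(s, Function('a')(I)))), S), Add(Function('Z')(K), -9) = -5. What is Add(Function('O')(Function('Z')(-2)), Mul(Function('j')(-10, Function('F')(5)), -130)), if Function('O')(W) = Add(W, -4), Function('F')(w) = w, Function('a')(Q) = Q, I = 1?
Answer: 32500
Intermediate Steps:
Function('Z')(K) = 4 (Function('Z')(K) = Add(9, -5) = 4)
Function('j')(S, s) = Add(S, Mul(s, Add(1, s), Add(2, S))) (Function('j')(S, s) = Add(Mul(s, Mul(Add(S, 2), Add(s, 1))), S) = Add(Mul(s, Mul(Add(2, S), Add(1, s))), S) = Add(Mul(s, Mul(Add(1, s), Add(2, S))), S) = Add(Mul(s, Add(1, s), Add(2, S)), S) = Add(S, Mul(s, Add(1, s), Add(2, S))))
Function('O')(W) = Add(-4, W)
Add(Function('O')(Function('Z')(-2)), Mul(Function('j')(-10, Function('F')(5)), -130)) = Add(Add(-4, 4), Mul(Add(-10, Mul(2, 5), Mul(2, Pow(5, 2)), Mul(-10, 5), Mul(-10, Pow(5, 2))), -130)) = Add(0, Mul(Add(-10, 10, Mul(2, 25), -50, Mul(-10, 25)), -130)) = Add(0, Mul(Add(-10, 10, 50, -50, -250), -130)) = Add(0, Mul(-250, -130)) = Add(0, 32500) = 32500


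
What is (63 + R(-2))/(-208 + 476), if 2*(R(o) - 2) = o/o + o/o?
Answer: 33/134 ≈ 0.24627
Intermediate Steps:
R(o) = 3 (R(o) = 2 + (o/o + o/o)/2 = 2 + (1 + 1)/2 = 2 + (½)*2 = 2 + 1 = 3)
(63 + R(-2))/(-208 + 476) = (63 + 3)/(-208 + 476) = 66/268 = 66*(1/268) = 33/134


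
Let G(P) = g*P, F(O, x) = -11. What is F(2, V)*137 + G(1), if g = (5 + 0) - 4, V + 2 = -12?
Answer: -1506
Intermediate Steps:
V = -14 (V = -2 - 12 = -14)
g = 1 (g = 5 - 4 = 1)
G(P) = P (G(P) = 1*P = P)
F(2, V)*137 + G(1) = -11*137 + 1 = -1507 + 1 = -1506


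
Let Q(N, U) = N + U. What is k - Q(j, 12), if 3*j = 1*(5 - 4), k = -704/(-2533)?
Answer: -91609/7599 ≈ -12.055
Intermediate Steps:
k = 704/2533 (k = -704*(-1/2533) = 704/2533 ≈ 0.27793)
j = ⅓ (j = (1*(5 - 4))/3 = (1*1)/3 = (⅓)*1 = ⅓ ≈ 0.33333)
k - Q(j, 12) = 704/2533 - (⅓ + 12) = 704/2533 - 1*37/3 = 704/2533 - 37/3 = -91609/7599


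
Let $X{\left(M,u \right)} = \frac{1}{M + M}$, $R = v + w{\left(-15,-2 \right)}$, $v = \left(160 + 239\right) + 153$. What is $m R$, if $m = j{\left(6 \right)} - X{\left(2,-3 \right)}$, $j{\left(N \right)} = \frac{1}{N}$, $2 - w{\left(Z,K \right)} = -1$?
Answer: $- \frac{185}{4} \approx -46.25$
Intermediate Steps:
$v = 552$ ($v = 399 + 153 = 552$)
$w{\left(Z,K \right)} = 3$ ($w{\left(Z,K \right)} = 2 - -1 = 2 + 1 = 3$)
$R = 555$ ($R = 552 + 3 = 555$)
$X{\left(M,u \right)} = \frac{1}{2 M}$
$m = - \frac{1}{12}$ ($m = \frac{1}{6} - \frac{1}{2 \cdot 2} = \frac{1}{6} - \frac{1}{2} \cdot \frac{1}{2} = \frac{1}{6} - \frac{1}{4} = - \frac{1}{12} \approx -0.083333$)
$m R = \left(- \frac{1}{12}\right) 555 = - \frac{185}{4}$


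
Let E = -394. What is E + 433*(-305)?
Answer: -132459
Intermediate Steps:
E + 433*(-305) = -394 + 433*(-305) = -394 - 132065 = -132459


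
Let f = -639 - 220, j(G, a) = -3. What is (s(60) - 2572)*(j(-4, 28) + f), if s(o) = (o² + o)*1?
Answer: -937856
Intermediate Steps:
s(o) = o + o² (s(o) = (o + o²)*1 = o + o²)
f = -859
(s(60) - 2572)*(j(-4, 28) + f) = (60*(1 + 60) - 2572)*(-3 - 859) = (60*61 - 2572)*(-862) = (3660 - 2572)*(-862) = 1088*(-862) = -937856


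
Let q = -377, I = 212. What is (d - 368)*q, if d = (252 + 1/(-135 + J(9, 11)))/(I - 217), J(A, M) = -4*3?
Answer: 115936171/735 ≈ 1.5774e+5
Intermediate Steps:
J(A, M) = -12
d = -37043/735 (d = (252 + 1/(-135 - 12))/(212 - 217) = (252 + 1/(-147))/(-5) = (252 - 1/147)*(-1/5) = (37043/147)*(-1/5) = -37043/735 ≈ -50.399)
(d - 368)*q = (-37043/735 - 368)*(-377) = -307523/735*(-377) = 115936171/735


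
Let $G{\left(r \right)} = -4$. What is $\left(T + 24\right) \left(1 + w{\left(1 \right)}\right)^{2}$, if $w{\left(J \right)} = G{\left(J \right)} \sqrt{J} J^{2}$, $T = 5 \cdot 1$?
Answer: $261$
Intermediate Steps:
$T = 5$
$w{\left(J \right)} = - 4 J^{\frac{5}{2}}$ ($w{\left(J \right)} = - 4 \sqrt{J} J^{2} = - 4 J^{\frac{5}{2}}$)
$\left(T + 24\right) \left(1 + w{\left(1 \right)}\right)^{2} = \left(5 + 24\right) \left(1 - 4 \cdot 1^{\frac{5}{2}}\right)^{2} = 29 \left(1 - 4\right)^{2} = 29 \left(-3\right)^{2} = 29 \cdot 9 = 261$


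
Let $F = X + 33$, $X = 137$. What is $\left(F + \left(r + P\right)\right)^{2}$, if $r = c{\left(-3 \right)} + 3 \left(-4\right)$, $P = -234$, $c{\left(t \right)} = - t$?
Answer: $5329$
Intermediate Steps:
$r = -9$ ($r = \left(-1\right) \left(-3\right) + 3 \left(-4\right) = 3 - 12 = -9$)
$F = 170$ ($F = 137 + 33 = 170$)
$\left(F + \left(r + P\right)\right)^{2} = \left(170 - 243\right)^{2} = \left(-73\right)^{2} = 5329$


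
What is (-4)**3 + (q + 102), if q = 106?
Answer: 144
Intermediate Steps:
(-4)**3 + (q + 102) = (-4)**3 + (106 + 102) = -64 + 208 = 144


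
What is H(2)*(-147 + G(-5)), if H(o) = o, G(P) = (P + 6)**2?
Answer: -292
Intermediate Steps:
G(P) = (6 + P)**2
H(2)*(-147 + G(-5)) = 2*(-147 + (6 - 5)**2) = 2*(-147 + 1**2) = 2*(-147 + 1) = 2*(-146) = -292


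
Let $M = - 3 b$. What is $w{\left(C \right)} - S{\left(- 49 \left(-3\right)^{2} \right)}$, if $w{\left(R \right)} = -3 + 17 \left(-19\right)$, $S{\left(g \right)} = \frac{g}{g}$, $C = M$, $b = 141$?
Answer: $-327$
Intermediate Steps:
$M = -423$ ($M = \left(-3\right) 141 = -423$)
$C = -423$
$S{\left(g \right)} = 1$
$w{\left(R \right)} = -326$ ($w{\left(R \right)} = -3 - 323 = -326$)
$w{\left(C \right)} - S{\left(- 49 \left(-3\right)^{2} \right)} = -326 - 1 = -327$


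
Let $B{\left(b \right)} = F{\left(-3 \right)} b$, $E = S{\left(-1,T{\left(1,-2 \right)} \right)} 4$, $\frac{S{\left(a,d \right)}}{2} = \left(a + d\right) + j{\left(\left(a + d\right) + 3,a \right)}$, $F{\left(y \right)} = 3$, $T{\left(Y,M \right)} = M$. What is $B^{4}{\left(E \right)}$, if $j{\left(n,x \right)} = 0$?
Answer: $26873856$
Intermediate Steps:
$S{\left(a,d \right)} = 2 a + 2 d$ ($S{\left(a,d \right)} = 2 \left(\left(a + d\right) + 0\right) = 2 \left(a + d\right) = 2 a + 2 d$)
$E = -24$ ($E = \left(2 \left(-1\right) + 2 \left(-2\right)\right) 4 = \left(-2 - 4\right) 4 = \left(-6\right) 4 = -24$)
$B{\left(b \right)} = 3 b$
$B^{4}{\left(E \right)} = \left(3 \left(-24\right)\right)^{4} = \left(-72\right)^{4} = 26873856$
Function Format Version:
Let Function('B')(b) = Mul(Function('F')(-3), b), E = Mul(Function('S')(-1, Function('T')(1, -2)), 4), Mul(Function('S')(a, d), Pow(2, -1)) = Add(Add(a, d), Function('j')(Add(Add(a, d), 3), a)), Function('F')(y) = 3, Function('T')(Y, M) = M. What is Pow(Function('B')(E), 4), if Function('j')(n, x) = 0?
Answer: 26873856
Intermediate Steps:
Function('S')(a, d) = Add(Mul(2, a), Mul(2, d)) (Function('S')(a, d) = Mul(2, Add(Add(a, d), 0)) = Mul(2, Add(a, d)) = Add(Mul(2, a), Mul(2, d)))
E = -24 (E = Mul(Add(Mul(2, -1), Mul(2, -2)), 4) = Mul(Add(-2, -4), 4) = Mul(-6, 4) = -24)
Function('B')(b) = Mul(3, b)
Pow(Function('B')(E), 4) = Pow(Mul(3, -24), 4) = Pow(-72, 4) = 26873856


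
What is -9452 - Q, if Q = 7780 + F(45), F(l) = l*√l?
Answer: -17232 - 135*√5 ≈ -17534.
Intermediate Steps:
F(l) = l^(3/2)
Q = 7780 + 135*√5 (Q = 7780 + 45^(3/2) = 7780 + 135*√5 ≈ 8081.9)
-9452 - Q = -9452 - (7780 + 135*√5) = -9452 + (-7780 - 135*√5) = -17232 - 135*√5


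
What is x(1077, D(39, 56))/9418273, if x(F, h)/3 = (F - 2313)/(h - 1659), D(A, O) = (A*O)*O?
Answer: -412/126251949565 ≈ -3.2633e-9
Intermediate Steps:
D(A, O) = A*O²
x(F, h) = 3*(-2313 + F)/(-1659 + h) (x(F, h) = 3*((F - 2313)/(h - 1659)) = 3*((-2313 + F)/(-1659 + h)) = 3*(-2313 + F)/(-1659 + h))
x(1077, D(39, 56))/9418273 = (3*(-2313 + 1077)/(-1659 + 39*56²))/9418273 = (3*(-1236)/(-1659 + 39*3136))*(1/9418273) = (3*(-1236)/(-1659 + 122304))*(1/9418273) = (3*(-1236)/120645)*(1/9418273) = (3*(1/120645)*(-1236))*(1/9418273) = -412/13405*1/9418273 = -412/126251949565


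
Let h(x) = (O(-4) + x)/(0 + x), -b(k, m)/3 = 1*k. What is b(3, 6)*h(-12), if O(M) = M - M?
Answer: -9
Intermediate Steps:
b(k, m) = -3*k
O(M) = 0
h(x) = 1 (h(x) = (0 + x)/(0 + x) = x/x = 1)
b(3, 6)*h(-12) = -3*3*1 = -9*1 = -9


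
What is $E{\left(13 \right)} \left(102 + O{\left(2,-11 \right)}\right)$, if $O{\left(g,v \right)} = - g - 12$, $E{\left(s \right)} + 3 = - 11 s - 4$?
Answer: $-13200$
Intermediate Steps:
$E{\left(s \right)} = -7 - 11 s$ ($E{\left(s \right)} = -3 - \left(4 + 11 s\right) = -7 - 11 s$)
$O{\left(g,v \right)} = -12 - g$
$E{\left(13 \right)} \left(102 + O{\left(2,-11 \right)}\right) = \left(-7 - 143\right) \left(102 - 14\right) = - 150 \left(102 - 14\right) = \left(-150\right) 88 = -13200$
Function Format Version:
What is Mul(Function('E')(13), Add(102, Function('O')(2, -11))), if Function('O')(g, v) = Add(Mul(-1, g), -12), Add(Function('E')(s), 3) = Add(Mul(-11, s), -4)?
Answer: -13200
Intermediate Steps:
Function('E')(s) = Add(-7, Mul(-11, s)) (Function('E')(s) = Add(-3, Add(Mul(-11, s), -4)) = Add(-3, Add(-4, Mul(-11, s))) = Add(-7, Mul(-11, s)))
Function('O')(g, v) = Add(-12, Mul(-1, g))
Mul(Function('E')(13), Add(102, Function('O')(2, -11))) = Mul(Add(-7, Mul(-11, 13)), Add(102, Add(-12, Mul(-1, 2)))) = Mul(Add(-7, -143), Add(102, Add(-12, -2))) = Mul(-150, Add(102, -14)) = Mul(-150, 88) = -13200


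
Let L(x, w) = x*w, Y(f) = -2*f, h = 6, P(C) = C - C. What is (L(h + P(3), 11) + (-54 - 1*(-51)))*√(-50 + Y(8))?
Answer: 63*I*√66 ≈ 511.81*I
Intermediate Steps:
P(C) = 0
L(x, w) = w*x
(L(h + P(3), 11) + (-54 - 1*(-51)))*√(-50 + Y(8)) = (11*(6 + 0) + (-54 - 1*(-51)))*√(-50 - 2*8) = (11*6 + (-54 + 51))*√(-50 - 16) = (66 - 3)*√(-66) = 63*(I*√66) = 63*I*√66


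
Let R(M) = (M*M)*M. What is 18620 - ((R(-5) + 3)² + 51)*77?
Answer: -1131375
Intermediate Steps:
R(M) = M³ (R(M) = M²*M = M³)
18620 - ((R(-5) + 3)² + 51)*77 = 18620 - (((-5)³ + 3)² + 51)*77 = 18620 - ((-125 + 3)² + 51)*77 = 18620 - ((-122)² + 51)*77 = 18620 - (14884 + 51)*77 = 18620 - 14935*77 = 18620 - 1*1149995 = 18620 - 1149995 = -1131375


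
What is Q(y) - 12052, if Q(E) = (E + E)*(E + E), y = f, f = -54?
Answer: -388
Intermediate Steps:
y = -54
Q(E) = 4*E**2 (Q(E) = (2*E)*(2*E) = 4*E**2)
Q(y) - 12052 = 4*(-54)**2 - 12052 = 4*2916 - 12052 = 11664 - 12052 = -388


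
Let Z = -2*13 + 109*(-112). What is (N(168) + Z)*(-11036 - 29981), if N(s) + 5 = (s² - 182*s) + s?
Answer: 591588191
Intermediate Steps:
Z = -12234 (Z = -26 - 12208 = -12234)
N(s) = -5 + s² - 181*s (N(s) = -5 + ((s² - 182*s) + s) = -5 + (s² - 181*s) = -5 + s² - 181*s)
(N(168) + Z)*(-11036 - 29981) = ((-5 + 168² - 181*168) - 12234)*(-11036 - 29981) = ((-5 + 28224 - 30408) - 12234)*(-41017) = (-2189 - 12234)*(-41017) = -14423*(-41017) = 591588191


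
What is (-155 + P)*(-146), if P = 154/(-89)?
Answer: 2036554/89 ≈ 22883.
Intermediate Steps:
P = -154/89 (P = 154*(-1/89) = -154/89 ≈ -1.7303)
(-155 + P)*(-146) = (-155 - 154/89)*(-146) = -13949/89*(-146) = 2036554/89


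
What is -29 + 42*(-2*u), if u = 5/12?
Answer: -64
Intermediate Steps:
u = 5/12 (u = 5*(1/12) = 5/12 ≈ 0.41667)
-29 + 42*(-2*u) = -29 + 42*(-2*5/12) = -29 + 42*(-⅚) = -29 - 35 = -64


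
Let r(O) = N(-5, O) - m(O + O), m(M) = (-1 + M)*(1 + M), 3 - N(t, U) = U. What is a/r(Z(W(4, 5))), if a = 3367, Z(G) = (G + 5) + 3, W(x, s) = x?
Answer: -3367/584 ≈ -5.7654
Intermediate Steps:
N(t, U) = 3 - U
Z(G) = 8 + G (Z(G) = (5 + G) + 3 = 8 + G)
m(M) = (1 + M)*(-1 + M)
r(O) = 4 - O - 4*O² (r(O) = (3 - O) - (-1 + (O + O)²) = (3 - O) - (-1 + (2*O)²) = (3 - O) - (-1 + 4*O²) = (3 - O) + (1 - 4*O²) = 4 - O - 4*O²)
a/r(Z(W(4, 5))) = 3367/(4 - (8 + 4) - 4*(8 + 4)²) = 3367/(4 - 1*12 - 4*12²) = 3367/(4 - 12 - 4*144) = 3367/(4 - 12 - 576) = 3367/(-584) = 3367*(-1/584) = -3367/584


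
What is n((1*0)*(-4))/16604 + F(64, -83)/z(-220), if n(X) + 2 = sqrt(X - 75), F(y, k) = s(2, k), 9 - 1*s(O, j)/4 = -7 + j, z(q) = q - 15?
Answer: -3287827/1950970 + 5*I*sqrt(3)/16604 ≈ -1.6852 + 0.00052158*I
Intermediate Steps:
z(q) = -15 + q
s(O, j) = 64 - 4*j (s(O, j) = 36 - 4*(-7 + j) = 36 + (28 - 4*j) = 64 - 4*j)
F(y, k) = 64 - 4*k
n(X) = -2 + sqrt(-75 + X) (n(X) = -2 + sqrt(X - 75) = -2 + sqrt(-75 + X))
n((1*0)*(-4))/16604 + F(64, -83)/z(-220) = (-2 + sqrt(-75 + (1*0)*(-4)))/16604 + (64 - 4*(-83))/(-15 - 220) = (-2 + sqrt(-75 + 0*(-4)))*(1/16604) + (64 + 332)/(-235) = (-2 + sqrt(-75 + 0))*(1/16604) + 396*(-1/235) = (-2 + sqrt(-75))*(1/16604) - 396/235 = (-2 + 5*I*sqrt(3))*(1/16604) - 396/235 = (-1/8302 + 5*I*sqrt(3)/16604) - 396/235 = -3287827/1950970 + 5*I*sqrt(3)/16604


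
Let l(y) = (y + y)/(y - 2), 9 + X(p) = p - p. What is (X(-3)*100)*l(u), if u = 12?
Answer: -2160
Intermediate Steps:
X(p) = -9 (X(p) = -9 + (p - p) = -9 + 0 = -9)
l(y) = 2*y/(-2 + y) (l(y) = (2*y)/(-2 + y) = 2*y/(-2 + y))
(X(-3)*100)*l(u) = (-9*100)*(2*12/(-2 + 12)) = -1800*12/10 = -900*12/5 = -2160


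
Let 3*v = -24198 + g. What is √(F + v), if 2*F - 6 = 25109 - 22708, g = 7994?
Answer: I*√151122/6 ≈ 64.791*I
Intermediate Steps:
v = -16204/3 (v = (-24198 + 7994)/3 = (⅓)*(-16204) = -16204/3 ≈ -5401.3)
F = 2407/2 (F = 3 + (25109 - 22708)/2 = 3 + (½)*2401 = 3 + 2401/2 = 2407/2 ≈ 1203.5)
√(F + v) = √(2407/2 - 16204/3) = √(-25187/6) = I*√151122/6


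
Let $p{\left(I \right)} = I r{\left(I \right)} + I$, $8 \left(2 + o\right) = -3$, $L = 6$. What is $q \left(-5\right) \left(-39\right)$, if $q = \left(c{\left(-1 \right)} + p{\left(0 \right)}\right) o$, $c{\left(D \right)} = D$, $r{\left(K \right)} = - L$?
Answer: $\frac{3705}{8} \approx 463.13$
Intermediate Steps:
$o = - \frac{19}{8}$ ($o = -2 + \frac{1}{8} \left(-3\right) = -2 - \frac{3}{8} = - \frac{19}{8} \approx -2.375$)
$r{\left(K \right)} = -6$ ($r{\left(K \right)} = \left(-1\right) 6 = -6$)
$p{\left(I \right)} = - 5 I$ ($p{\left(I \right)} = I \left(-6\right) + I = - 6 I + I = - 5 I$)
$q = \frac{19}{8}$ ($q = \left(-1 - 0\right) \left(- \frac{19}{8}\right) = \left(-1 + 0\right) \left(- \frac{19}{8}\right) = \left(-1\right) \left(- \frac{19}{8}\right) = \frac{19}{8} \approx 2.375$)
$q \left(-5\right) \left(-39\right) = \frac{19}{8} \left(-5\right) \left(-39\right) = \left(- \frac{95}{8}\right) \left(-39\right) = \frac{3705}{8}$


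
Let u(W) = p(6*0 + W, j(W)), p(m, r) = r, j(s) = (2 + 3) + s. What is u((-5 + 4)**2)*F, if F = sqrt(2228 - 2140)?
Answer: 12*sqrt(22) ≈ 56.285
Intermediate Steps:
j(s) = 5 + s
u(W) = 5 + W
F = 2*sqrt(22) (F = sqrt(88) = 2*sqrt(22) ≈ 9.3808)
u((-5 + 4)**2)*F = (5 + (-5 + 4)**2)*(2*sqrt(22)) = (5 + (-1)**2)*(2*sqrt(22)) = (5 + 1)*(2*sqrt(22)) = 6*(2*sqrt(22)) = 12*sqrt(22)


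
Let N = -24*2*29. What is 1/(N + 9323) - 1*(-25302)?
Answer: 200670163/7931 ≈ 25302.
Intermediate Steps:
N = -1392 (N = -48*29 = -1392)
1/(N + 9323) - 1*(-25302) = 1/(-1392 + 9323) - 1*(-25302) = 1/7931 + 25302 = 200670163/7931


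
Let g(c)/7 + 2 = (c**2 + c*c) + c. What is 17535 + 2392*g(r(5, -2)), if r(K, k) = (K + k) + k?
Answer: 34279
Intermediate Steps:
r(K, k) = K + 2*k
g(c) = -14 + 7*c + 14*c**2 (g(c) = -14 + 7*((c**2 + c*c) + c) = -14 + 7*((c**2 + c**2) + c) = -14 + 7*(2*c**2 + c) = -14 + 7*(c + 2*c**2) = -14 + (7*c + 14*c**2) = -14 + 7*c + 14*c**2)
17535 + 2392*g(r(5, -2)) = 17535 + 2392*(-14 + 7*(5 + 2*(-2)) + 14*(5 + 2*(-2))**2) = 17535 + 2392*(-14 + 7*(5 - 4) + 14*(5 - 4)**2) = 17535 + 2392*(-14 + 7*1 + 14*1**2) = 17535 + 2392*(-14 + 7 + 14*1) = 17535 + 2392*(-14 + 7 + 14) = 17535 + 2392*7 = 17535 + 16744 = 34279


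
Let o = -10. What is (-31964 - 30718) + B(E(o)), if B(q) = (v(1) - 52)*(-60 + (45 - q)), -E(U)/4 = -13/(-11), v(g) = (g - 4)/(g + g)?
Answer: -1366913/22 ≈ -62132.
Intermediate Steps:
v(g) = (-4 + g)/(2*g) (v(g) = (-4 + g)/((2*g)) = (-4 + g)*(1/(2*g)) = (-4 + g)/(2*g))
E(U) = -52/11 (E(U) = -(-52)/(-11) = -(-52)*(-1)/11 = -4*13/11 = -52/11)
B(q) = 1605/2 + 107*q/2 (B(q) = ((1/2)*(-4 + 1)/1 - 52)*(-60 + (45 - q)) = ((1/2)*1*(-3) - 52)*(-15 - q) = (-3/2 - 52)*(-15 - q) = -107*(-15 - q)/2 = 1605/2 + 107*q/2)
(-31964 - 30718) + B(E(o)) = (-31964 - 30718) + (1605/2 + (107/2)*(-52/11)) = -62682 + (1605/2 - 2782/11) = -62682 + 12091/22 = -1366913/22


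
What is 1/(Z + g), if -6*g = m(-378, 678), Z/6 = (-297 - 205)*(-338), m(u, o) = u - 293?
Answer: 6/6109007 ≈ 9.8216e-7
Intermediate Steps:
m(u, o) = -293 + u
Z = 1018056 (Z = 6*((-297 - 205)*(-338)) = 6*(-502*(-338)) = 6*169676 = 1018056)
g = 671/6 (g = -(-293 - 378)/6 = -⅙*(-671) = 671/6 ≈ 111.83)
1/(Z + g) = 1/(1018056 + 671/6) = 1/(6109007/6) = 6/6109007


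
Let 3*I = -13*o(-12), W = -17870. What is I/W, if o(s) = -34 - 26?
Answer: -26/1787 ≈ -0.014550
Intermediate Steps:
o(s) = -60
I = 260 (I = (-13*(-60))/3 = (⅓)*780 = 260)
I/W = 260/(-17870) = 260*(-1/17870) = -26/1787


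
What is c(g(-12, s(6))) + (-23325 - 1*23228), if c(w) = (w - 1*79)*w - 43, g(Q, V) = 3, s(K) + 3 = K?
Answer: -46824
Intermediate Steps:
s(K) = -3 + K
c(w) = -43 + w*(-79 + w) (c(w) = (w - 79)*w - 43 = (-79 + w)*w - 43 = w*(-79 + w) - 43 = -43 + w*(-79 + w))
c(g(-12, s(6))) + (-23325 - 1*23228) = (-43 + 3² - 79*3) + (-23325 - 1*23228) = (-43 + 9 - 237) + (-23325 - 23228) = -271 - 46553 = -46824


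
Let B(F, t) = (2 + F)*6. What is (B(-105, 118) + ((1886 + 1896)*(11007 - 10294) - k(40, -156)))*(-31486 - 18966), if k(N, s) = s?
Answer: -136023839008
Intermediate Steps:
B(F, t) = 12 + 6*F
(B(-105, 118) + ((1886 + 1896)*(11007 - 10294) - k(40, -156)))*(-31486 - 18966) = ((12 + 6*(-105)) + ((1886 + 1896)*(11007 - 10294) - 1*(-156)))*(-31486 - 18966) = ((12 - 630) + (3782*713 + 156))*(-50452) = (-618 + (2696566 + 156))*(-50452) = (-618 + 2696722)*(-50452) = 2696104*(-50452) = -136023839008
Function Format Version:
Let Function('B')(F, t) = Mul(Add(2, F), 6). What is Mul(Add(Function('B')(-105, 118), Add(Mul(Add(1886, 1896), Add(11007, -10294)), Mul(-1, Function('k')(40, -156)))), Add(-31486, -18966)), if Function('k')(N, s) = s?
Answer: -136023839008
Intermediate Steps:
Function('B')(F, t) = Add(12, Mul(6, F))
Mul(Add(Function('B')(-105, 118), Add(Mul(Add(1886, 1896), Add(11007, -10294)), Mul(-1, Function('k')(40, -156)))), Add(-31486, -18966)) = Mul(Add(Add(12, Mul(6, -105)), Add(Mul(Add(1886, 1896), Add(11007, -10294)), Mul(-1, -156))), Add(-31486, -18966)) = Mul(Add(Add(12, -630), Add(Mul(3782, 713), 156)), -50452) = Mul(Add(-618, Add(2696566, 156)), -50452) = Mul(Add(-618, 2696722), -50452) = Mul(2696104, -50452) = -136023839008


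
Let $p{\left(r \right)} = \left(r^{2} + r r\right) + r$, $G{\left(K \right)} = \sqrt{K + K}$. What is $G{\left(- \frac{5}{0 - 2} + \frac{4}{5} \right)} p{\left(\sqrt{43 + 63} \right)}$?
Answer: $\frac{\sqrt{17490}}{5} + \frac{212 \sqrt{165}}{5} \approx 571.09$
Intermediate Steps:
$G{\left(K \right)} = \sqrt{2} \sqrt{K}$ ($G{\left(K \right)} = \sqrt{2 K} = \sqrt{2} \sqrt{K}$)
$p{\left(r \right)} = r + 2 r^{2}$ ($p{\left(r \right)} = \left(r^{2} + r^{2}\right) + r = 2 r^{2} + r = r + 2 r^{2}$)
$G{\left(- \frac{5}{0 - 2} + \frac{4}{5} \right)} p{\left(\sqrt{43 + 63} \right)} = \sqrt{2} \sqrt{- \frac{5}{0 - 2} + \frac{4}{5}} \sqrt{43 + 63} \left(1 + 2 \sqrt{43 + 63}\right) = \sqrt{2} \sqrt{- \frac{5}{-2} + 4 \cdot \frac{1}{5}} \sqrt{106} \left(1 + 2 \sqrt{106}\right) = \sqrt{2} \sqrt{\left(-5\right) \left(- \frac{1}{2}\right) + \frac{4}{5}} \sqrt{106} \left(1 + 2 \sqrt{106}\right) = \sqrt{2} \sqrt{\frac{5}{2} + \frac{4}{5}} \sqrt{106} \left(1 + 2 \sqrt{106}\right) = \sqrt{2} \sqrt{\frac{33}{10}} \sqrt{106} \left(1 + 2 \sqrt{106}\right) = \sqrt{2} \frac{\sqrt{330}}{10} \sqrt{106} \left(1 + 2 \sqrt{106}\right) = \frac{\sqrt{165}}{5} \sqrt{106} \left(1 + 2 \sqrt{106}\right) = \frac{\sqrt{17490} \left(1 + 2 \sqrt{106}\right)}{5}$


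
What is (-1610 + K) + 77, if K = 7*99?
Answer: -840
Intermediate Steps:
K = 693
(-1610 + K) + 77 = (-1610 + 693) + 77 = -917 + 77 = -840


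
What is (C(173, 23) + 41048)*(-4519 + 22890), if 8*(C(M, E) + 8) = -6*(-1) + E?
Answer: 6032099479/8 ≈ 7.5401e+8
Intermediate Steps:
C(M, E) = -29/4 + E/8 (C(M, E) = -8 + (-6*(-1) + E)/8 = -8 + (6 + E)/8 = -8 + (¾ + E/8) = -29/4 + E/8)
(C(173, 23) + 41048)*(-4519 + 22890) = ((-29/4 + (⅛)*23) + 41048)*(-4519 + 22890) = ((-29/4 + 23/8) + 41048)*18371 = (-35/8 + 41048)*18371 = (328349/8)*18371 = 6032099479/8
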